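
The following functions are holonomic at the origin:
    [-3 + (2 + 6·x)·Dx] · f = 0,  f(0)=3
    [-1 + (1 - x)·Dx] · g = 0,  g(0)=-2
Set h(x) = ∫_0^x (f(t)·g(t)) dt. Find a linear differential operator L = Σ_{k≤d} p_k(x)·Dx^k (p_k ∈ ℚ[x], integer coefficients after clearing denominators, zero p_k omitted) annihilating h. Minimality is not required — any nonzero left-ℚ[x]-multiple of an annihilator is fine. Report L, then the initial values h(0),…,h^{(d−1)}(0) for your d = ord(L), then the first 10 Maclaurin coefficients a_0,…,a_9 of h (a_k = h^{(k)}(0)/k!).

f: a_k = 3, 9/2, -27/8, 81/16, -1215/128, 5103/256, -45927/1024, 216513/2048, -8444007/32768, 42220035/65536, …
g: a_k = -2, -2, -2, -2, -2, -2, -2, -2, -2, -2, …
Sym-product of L_f,L_g gives L₀ (≤ ord 1).
h=∫h₀ ⇒ L = L₀·Dx.
L = (5 + 3·x)·Dx + (-2 - 4·x + 6·x^2)·Dx^2  (order 2).
h: a_k = 0, -6, -15/2, -11/4, -147/32, 39/320, -1675/256, 25827/3584, -164859/8192, 1935421/49152, …
ICs: h(0) = 0, h′(0) = -6.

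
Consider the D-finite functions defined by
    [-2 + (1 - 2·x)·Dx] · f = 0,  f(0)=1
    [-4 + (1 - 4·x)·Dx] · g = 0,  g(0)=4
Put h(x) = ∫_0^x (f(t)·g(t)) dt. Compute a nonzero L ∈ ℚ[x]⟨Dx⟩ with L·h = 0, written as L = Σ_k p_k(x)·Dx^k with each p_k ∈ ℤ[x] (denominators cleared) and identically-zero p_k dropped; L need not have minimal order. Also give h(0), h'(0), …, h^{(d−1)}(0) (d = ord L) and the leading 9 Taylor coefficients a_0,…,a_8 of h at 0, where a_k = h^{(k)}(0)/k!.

L = (-6 + 16·x)·Dx + (1 - 6·x + 8·x^2)·Dx^2  (order 2).
h: a_k = 0, 4, 12, 112/3, 120, 1984/5, 1344, 32512/7, 16320, …
ICs: h(0) = 0, h′(0) = 4.

f: a_k = 1, 2, 4, 8, 16, 32, 64, 128, 256, …
g: a_k = 4, 16, 64, 256, 1024, 4096, 16384, 65536, 262144, …
h₀=f·g: eliminate ⇒ L₀, order ≤ 1·1.
Integrate: L := L₀·Dx.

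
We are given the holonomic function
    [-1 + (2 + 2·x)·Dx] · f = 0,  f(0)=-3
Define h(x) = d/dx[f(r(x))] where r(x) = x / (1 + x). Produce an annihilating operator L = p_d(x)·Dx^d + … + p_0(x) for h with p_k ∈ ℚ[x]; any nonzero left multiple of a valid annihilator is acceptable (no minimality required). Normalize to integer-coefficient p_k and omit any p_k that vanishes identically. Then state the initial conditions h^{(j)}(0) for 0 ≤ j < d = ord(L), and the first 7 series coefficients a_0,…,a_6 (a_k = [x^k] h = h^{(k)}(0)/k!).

f: a_k = -3, -3/2, 3/8, -3/16, 15/128, -21/256, 63/1024, …
Substitute x→r, Dx→(1/r')Dx; clear ⇒ L₀.
h₀' ⇒ L via d/dx closure of L₀.
L = (-5 - 8·x) + (-2 - 6·x - 4·x^2)·Dx  (order 1).
h: a_k = -3/2, 15/4, -117/16, 423/32, -5985/256, 21177/512, -151305/2048, …
ICs: h(0) = -3/2.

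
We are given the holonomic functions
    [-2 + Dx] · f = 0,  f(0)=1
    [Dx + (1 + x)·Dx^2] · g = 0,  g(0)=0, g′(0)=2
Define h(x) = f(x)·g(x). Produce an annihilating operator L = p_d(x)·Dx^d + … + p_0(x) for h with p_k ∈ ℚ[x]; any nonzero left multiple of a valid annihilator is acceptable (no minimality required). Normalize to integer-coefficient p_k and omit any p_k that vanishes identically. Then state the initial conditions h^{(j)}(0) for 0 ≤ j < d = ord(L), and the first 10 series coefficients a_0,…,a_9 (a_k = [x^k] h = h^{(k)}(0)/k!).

L = (2 + 4·x) + (-3 - 4·x)·Dx + (1 + x)·Dx^2  (order 2).
h: a_k = 0, 2, 3, 8/3, 3/2, 11/15, 2/9, 34/315, -1/180, 11/378, …
ICs: h(0) = 0, h′(0) = 2.

f: a_k = 1, 2, 2, 4/3, 2/3, 4/15, 4/45, 8/315, 2/315, 4/2835, …
g: a_k = 0, 2, -1, 2/3, -1/2, 2/5, -1/3, 2/7, -1/4, 2/9, …
Product ⇒ symmetric product L₀, ord ≤ 2.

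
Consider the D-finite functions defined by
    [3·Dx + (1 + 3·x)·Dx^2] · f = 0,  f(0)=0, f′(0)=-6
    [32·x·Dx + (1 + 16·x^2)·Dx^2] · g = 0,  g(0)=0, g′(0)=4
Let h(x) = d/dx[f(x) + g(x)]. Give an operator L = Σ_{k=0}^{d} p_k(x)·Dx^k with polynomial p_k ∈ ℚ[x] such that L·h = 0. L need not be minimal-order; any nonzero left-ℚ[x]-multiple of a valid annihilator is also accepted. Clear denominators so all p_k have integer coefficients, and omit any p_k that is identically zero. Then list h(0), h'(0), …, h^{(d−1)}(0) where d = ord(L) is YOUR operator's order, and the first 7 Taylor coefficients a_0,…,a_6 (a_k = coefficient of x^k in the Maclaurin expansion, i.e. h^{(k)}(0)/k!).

f: a_k = 0, -6, 9, -18, 81/2, -486/5, 243, …
g: a_k = 0, 4, 0, -64/3, 0, 1024/5, 0, …
f+g: L₀ = lclm(L_f,L_g), ord ≤ 2+2.
h₀' ⇒ L via d/dx closure of L₀.
L = (-96 - 864·x + 4608·x^2 + 4608·x^3) + (-50 - 192·x + 672·x^2 + 9216·x^3 + 9216·x^4)·Dx + (-3 + 23·x + 96·x^2 + 512·x^3 + 2304·x^4 + 2304·x^5)·Dx^2  (order 2).
h: a_k = -2, 18, -118, 162, 538, 1458, -20758, …
ICs: h(0) = -2, h′(0) = 18.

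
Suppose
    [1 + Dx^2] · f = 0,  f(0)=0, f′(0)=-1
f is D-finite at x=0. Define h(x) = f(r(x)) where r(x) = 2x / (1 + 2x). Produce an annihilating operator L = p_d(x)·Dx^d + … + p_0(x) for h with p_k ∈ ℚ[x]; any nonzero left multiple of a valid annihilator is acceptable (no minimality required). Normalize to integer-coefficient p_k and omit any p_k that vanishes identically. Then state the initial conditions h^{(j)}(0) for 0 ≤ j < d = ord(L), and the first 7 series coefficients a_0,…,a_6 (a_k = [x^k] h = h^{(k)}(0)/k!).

L = 4 + (4 + 24·x + 48·x^2 + 32·x^3)·Dx + (1 + 8·x + 24·x^2 + 32·x^3 + 16·x^4)·Dx^2  (order 2).
h: a_k = 0, -2, 4, -20/3, 8, -4/15, -40, …
ICs: h(0) = 0, h′(0) = -2.

f: a_k = 0, -1, 0, 1/6, 0, -1/120, 0, …
h₀=f(r): pull back L_f along r ⇒ L₀.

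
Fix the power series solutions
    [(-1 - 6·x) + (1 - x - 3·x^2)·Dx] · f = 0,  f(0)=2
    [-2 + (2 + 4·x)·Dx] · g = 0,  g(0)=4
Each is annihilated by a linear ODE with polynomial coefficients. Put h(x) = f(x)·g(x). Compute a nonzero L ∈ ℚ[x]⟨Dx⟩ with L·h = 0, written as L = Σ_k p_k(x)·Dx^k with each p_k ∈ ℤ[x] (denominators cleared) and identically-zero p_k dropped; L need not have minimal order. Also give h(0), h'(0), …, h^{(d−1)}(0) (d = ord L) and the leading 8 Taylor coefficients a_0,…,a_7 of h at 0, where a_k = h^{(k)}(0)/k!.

f: a_k = 2, 2, 8, 14, 38, 80, 194, 434, …
g: a_k = 4, 4, -2, 2, -5/2, 7/2, -21/4, 33/4, …
h₀=f·g: eliminate ⇒ L₀, order ≤ 1·1.
L = (2 + 7·x + 9·x^2) + (-1 - x + 5·x^2 + 6·x^3)·Dx  (order 1).
h: a_k = 8, 16, 36, 88, 191, 462, 2049/2, 2427, …
ICs: h(0) = 8.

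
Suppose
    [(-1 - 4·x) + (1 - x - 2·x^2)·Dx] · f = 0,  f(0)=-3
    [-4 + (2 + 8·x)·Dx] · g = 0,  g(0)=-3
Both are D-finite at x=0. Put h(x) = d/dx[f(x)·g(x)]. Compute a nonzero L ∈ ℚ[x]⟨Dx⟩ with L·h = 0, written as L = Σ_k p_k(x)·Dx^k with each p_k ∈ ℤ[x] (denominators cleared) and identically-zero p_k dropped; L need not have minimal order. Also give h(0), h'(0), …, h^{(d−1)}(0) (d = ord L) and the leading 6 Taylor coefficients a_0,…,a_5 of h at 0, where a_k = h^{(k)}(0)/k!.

f: a_k = -3, -3, -9, -15, -33, -63, …
g: a_k = -3, -6, 6, -12, 30, -84, …
Sym-product of L_f,L_g gives L₀ (≤ ord 1).
h₀' ⇒ L via d/dx closure of L₀.
L = (2 + 32·x + 84·x^2 + 80·x^3 + 80·x^4) + (-1 - 5·x - 4·x^2 + 8·x^3 + 40·x^4 + 32·x^5)·Dx  (order 1).
h: a_k = 27, 54, 351, 324, 2835, -162, …
ICs: h(0) = 27.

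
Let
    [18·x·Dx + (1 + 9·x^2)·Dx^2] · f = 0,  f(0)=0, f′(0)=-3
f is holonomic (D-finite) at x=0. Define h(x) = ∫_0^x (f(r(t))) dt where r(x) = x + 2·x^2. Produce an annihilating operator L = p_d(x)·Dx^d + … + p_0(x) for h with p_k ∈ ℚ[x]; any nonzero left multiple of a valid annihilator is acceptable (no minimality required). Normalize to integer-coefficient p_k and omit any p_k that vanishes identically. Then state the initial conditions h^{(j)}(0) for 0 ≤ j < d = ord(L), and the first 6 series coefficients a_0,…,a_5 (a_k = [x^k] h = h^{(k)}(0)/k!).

f: a_k = 0, -3, 0, 9, 0, -243/5, …
Substitute x→r, Dx→(1/r')Dx; clear ⇒ L₀.
∫: right-multiply L₀ by Dx.
L = (-4 + 18·x + 144·x^2 + 432·x^3 + 432·x^4)·Dx^2 + (1 + 4·x + 9·x^2 + 72·x^3 + 180·x^4 + 144·x^5)·Dx^3  (order 3).
h: a_k = 0, 0, -3/2, -2, 9/4, 54/5, …
ICs: h(0) = 0, h′(0) = 0, h′′(0) = -3.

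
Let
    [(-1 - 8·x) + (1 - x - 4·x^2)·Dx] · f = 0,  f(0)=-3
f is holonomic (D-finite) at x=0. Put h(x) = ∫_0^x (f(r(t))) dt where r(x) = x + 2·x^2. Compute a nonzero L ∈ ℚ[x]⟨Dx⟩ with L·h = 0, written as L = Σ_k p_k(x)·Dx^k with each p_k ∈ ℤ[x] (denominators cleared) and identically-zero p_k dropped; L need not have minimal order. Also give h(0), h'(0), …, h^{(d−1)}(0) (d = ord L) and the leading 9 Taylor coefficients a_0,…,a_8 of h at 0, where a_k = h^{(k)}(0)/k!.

L = (1 + 12·x + 48·x^2 + 64·x^3)·Dx + (-1 + x + 6·x^2 + 16·x^3 + 16·x^4)·Dx^2  (order 2).
h: a_k = 0, -3, -3/2, -7, -87/4, -309/5, -405/2, -4797/7, -18423/8, …
ICs: h(0) = 0, h′(0) = -3.

f: a_k = -3, -3, -15, -27, -87, -195, -543, -1323, -3495, …
h₀=f(r): pull back L_f along r ⇒ L₀.
h=∫h₀ ⇒ L = L₀·Dx.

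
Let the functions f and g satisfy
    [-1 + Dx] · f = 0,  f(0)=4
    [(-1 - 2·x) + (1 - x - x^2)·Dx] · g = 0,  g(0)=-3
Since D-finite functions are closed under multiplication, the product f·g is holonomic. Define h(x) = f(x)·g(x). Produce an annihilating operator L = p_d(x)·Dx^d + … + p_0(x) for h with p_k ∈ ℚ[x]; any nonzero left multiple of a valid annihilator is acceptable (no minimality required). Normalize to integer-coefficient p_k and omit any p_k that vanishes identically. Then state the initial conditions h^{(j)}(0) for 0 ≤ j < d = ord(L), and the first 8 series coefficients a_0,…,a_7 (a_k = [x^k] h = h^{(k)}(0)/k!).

f: a_k = 4, 4, 2, 2/3, 1/6, 1/30, 1/180, 1/1260, …
g: a_k = -3, -3, -6, -9, -15, -24, -39, -63, …
Product ⇒ symmetric product L₀, ord ≤ 1.
L = (2 + x - x^2) + (-1 + x + x^2)·Dx  (order 1).
h: a_k = -12, -24, -42, -68, -221/2, -893/5, -17347/60, -98221/210, …
ICs: h(0) = -12.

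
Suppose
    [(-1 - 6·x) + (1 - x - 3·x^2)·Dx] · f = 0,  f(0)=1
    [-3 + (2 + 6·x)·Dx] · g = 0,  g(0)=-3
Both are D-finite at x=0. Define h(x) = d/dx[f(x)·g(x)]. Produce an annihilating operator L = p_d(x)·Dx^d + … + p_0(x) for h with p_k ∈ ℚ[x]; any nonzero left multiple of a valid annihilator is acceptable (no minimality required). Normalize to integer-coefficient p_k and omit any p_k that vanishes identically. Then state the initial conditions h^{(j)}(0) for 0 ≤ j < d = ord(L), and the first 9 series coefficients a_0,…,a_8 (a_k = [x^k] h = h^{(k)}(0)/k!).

f: a_k = 1, 1, 4, 7, 19, 40, 97, 217, 508, …
g: a_k = -3, -9/2, 27/8, -81/16, 1215/128, -5103/256, 45927/1024, -216513/2048, 8444007/32768, …
h₀=f·g: eliminate ⇒ L₀, order ≤ 1·1.
Derive L from L₀ (diff closure).
L = (35 + 378·x + 1053·x^2 + 1350·x^3 + 1215·x^4) + (-10 - 50·x - 54·x^2 + 162·x^3 + 594·x^4 + 486·x^5)·Dx  (order 1).
h: a_k = -15/2, -105/4, -1953/16, -9033/32, -272085/256, -1165599/512, -16097109/2048, -65648553/4096, -3548497437/65536, …
ICs: h(0) = -15/2.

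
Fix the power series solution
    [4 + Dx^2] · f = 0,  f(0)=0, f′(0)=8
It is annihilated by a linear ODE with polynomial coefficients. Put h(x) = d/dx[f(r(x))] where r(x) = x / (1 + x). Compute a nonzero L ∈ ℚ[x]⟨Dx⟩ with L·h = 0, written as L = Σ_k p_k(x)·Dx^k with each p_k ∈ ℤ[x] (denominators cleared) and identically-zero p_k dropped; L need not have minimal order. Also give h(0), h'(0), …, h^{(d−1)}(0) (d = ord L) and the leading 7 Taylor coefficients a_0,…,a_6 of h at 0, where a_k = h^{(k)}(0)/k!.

f: a_k = 0, 8, 0, -16/3, 0, 16/15, 0, …
h₀=f(r): pull back L_f along r ⇒ L₀.
Differentiate: ansatz ord ≤ ord L₀ ⇒ L.
L = (10 + 12·x + 6·x^2) + (6 + 18·x + 18·x^2 + 6·x^3)·Dx + (1 + 4·x + 6·x^2 + 4·x^3 + x^4)·Dx^2  (order 2).
h: a_k = 8, -16, 8, 32, -344/3, 240, -17672/45, …
ICs: h(0) = 8, h′(0) = -16.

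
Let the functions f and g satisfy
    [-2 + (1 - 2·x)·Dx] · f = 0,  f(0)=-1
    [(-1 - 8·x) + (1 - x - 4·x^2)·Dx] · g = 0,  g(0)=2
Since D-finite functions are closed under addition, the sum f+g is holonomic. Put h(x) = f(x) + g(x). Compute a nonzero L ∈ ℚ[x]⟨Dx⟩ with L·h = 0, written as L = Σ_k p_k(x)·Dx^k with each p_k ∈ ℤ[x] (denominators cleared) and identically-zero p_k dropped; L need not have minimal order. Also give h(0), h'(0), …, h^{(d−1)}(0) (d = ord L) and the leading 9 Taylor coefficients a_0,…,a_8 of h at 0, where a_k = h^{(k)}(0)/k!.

f: a_k = -1, -2, -4, -8, -16, -32, -64, -128, -256, …
g: a_k = 2, 2, 10, 18, 58, 130, 362, 882, 2330, …
Weyl lclm of L_f,L_g ⇒ L₀ (ord ≤ 2).
L = (12 - 48·x + 192·x^2 - 128·x^3) + (-2 - 96·x^2 + 352·x^3 - 256·x^4)·Dx + (-1 + 11·x - 30·x^2 + 80·x^4 - 64·x^5)·Dx^2  (order 2).
h: a_k = 1, 0, 6, 10, 42, 98, 298, 754, 2074, …
ICs: h(0) = 1, h′(0) = 0.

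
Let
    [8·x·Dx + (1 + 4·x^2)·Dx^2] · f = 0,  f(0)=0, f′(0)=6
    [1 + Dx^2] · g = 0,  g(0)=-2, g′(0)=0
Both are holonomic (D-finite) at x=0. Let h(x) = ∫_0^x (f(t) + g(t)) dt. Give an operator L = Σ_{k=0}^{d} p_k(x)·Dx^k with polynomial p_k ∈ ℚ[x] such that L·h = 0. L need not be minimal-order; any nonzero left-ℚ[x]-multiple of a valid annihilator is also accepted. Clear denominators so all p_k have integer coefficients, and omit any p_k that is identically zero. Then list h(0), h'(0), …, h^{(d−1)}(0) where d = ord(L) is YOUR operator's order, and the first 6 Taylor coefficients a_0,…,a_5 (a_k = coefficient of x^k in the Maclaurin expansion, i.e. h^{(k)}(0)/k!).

f: a_k = 0, 6, 0, -8, 0, 96/5, …
g: a_k = -2, 0, 1, 0, -1/12, 0, …
f+g: L₀ = lclm(L_f,L_g), ord ≤ 2+2.
Integrate: L := L₀·Dx.
L = (-376·x + 1600·x^3 + 128·x^5)·Dx^2 + (-7 + 76·x^2 + 432·x^4 + 64·x^6)·Dx^3 + (-376·x + 1600·x^3 + 128·x^5)·Dx^4 + (-7 + 76·x^2 + 432·x^4 + 64·x^6)·Dx^5  (order 5).
h: a_k = 0, -2, 3, 1/3, -2, -1/60, …
ICs: h(0) = 0, h′(0) = -2, h′′(0) = 6, h′′′(0) = 2, h′′′′(0) = -48.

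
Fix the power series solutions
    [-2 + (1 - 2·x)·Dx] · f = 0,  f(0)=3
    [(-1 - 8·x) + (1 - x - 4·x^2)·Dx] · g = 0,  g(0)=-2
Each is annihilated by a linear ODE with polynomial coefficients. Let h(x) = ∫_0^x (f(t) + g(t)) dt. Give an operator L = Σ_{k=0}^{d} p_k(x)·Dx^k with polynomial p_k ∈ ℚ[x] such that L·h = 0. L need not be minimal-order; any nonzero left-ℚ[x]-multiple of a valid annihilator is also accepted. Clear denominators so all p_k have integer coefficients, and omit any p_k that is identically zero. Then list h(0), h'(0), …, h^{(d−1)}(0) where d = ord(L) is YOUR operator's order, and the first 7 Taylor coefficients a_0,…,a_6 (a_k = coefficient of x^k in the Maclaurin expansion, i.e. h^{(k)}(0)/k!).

f: a_k = 3, 6, 12, 24, 48, 96, 192, …
g: a_k = -2, -2, -10, -18, -58, -130, -362, …
Sum ⇒ L₀ = lclm(L_f,L_g) in ℚ(x)⟨Dx⟩.
Integrate: L := L₀·Dx.
L = (12 - 48·x + 192·x^2 - 128·x^3)·Dx + (-2 - 96·x^2 + 352·x^3 - 256·x^4)·Dx^2 + (-1 + 11·x - 30·x^2 + 80·x^4 - 64·x^5)·Dx^3  (order 3).
h: a_k = 0, 1, 2, 2/3, 3/2, -2, -17/3, …
ICs: h(0) = 0, h′(0) = 1, h′′(0) = 4.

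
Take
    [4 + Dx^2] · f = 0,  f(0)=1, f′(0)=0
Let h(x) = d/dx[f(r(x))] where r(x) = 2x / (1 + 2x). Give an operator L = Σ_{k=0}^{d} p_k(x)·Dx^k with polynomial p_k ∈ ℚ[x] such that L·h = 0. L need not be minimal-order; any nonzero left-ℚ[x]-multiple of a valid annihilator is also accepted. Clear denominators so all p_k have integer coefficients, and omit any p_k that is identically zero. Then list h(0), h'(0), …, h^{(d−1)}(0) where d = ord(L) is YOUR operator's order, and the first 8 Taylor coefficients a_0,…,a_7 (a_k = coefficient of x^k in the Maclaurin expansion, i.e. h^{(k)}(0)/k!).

f: a_k = 1, 0, -2, 0, 2/3, 0, -4/45, 0, …
Substitute x→r, Dx→(1/r')Dx; clear ⇒ L₀.
Differentiate: ansatz ord ≤ ord L₀ ⇒ L.
L = (40 + 96·x + 96·x^2) + (12 + 72·x + 144·x^2 + 96·x^3)·Dx + (1 + 8·x + 24·x^2 + 32·x^3 + 16·x^4)·Dx^2  (order 2).
h: a_k = 0, -16, 96, -1024/3, 2560/3, -19712/15, -3584/5, 4820992/315, …
ICs: h(0) = 0, h′(0) = -16.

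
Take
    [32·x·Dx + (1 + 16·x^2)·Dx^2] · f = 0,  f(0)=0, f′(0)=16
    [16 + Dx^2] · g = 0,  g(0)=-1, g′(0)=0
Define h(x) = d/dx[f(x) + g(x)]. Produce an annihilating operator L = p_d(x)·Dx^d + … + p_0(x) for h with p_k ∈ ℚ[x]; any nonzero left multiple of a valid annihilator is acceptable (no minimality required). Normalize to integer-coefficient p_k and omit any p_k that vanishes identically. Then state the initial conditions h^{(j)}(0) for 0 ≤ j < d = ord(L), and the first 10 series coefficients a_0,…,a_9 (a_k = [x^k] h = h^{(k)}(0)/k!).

L = (-5632·x + 114688·x^3 + 131072·x^5) + (-16 + 1792·x^2 + 36864·x^4 + 65536·x^6)·Dx + (-352·x + 7168·x^3 + 8192·x^5)·Dx^2 + (-1 + 112·x^2 + 2304·x^4 + 4096·x^6)·Dx^3  (order 3).
h: a_k = 16, 16, -256, -128/3, 4096, 512/15, -65536, -4096/315, 1048576, 8192/2835, …
ICs: h(0) = 16, h′(0) = 16, h′′(0) = -512.

f: a_k = 0, 16, 0, -256/3, 0, 4096/5, 0, -65536/7, 0, 1048576/9, …
g: a_k = -1, 0, 8, 0, -32/3, 0, 256/45, 0, -512/315, 0, …
L₀ := lclm(L_f,L_g); ord L₀ ≤ 2+2.
h=h₀': d/dx-closure on L₀ ⇒ L.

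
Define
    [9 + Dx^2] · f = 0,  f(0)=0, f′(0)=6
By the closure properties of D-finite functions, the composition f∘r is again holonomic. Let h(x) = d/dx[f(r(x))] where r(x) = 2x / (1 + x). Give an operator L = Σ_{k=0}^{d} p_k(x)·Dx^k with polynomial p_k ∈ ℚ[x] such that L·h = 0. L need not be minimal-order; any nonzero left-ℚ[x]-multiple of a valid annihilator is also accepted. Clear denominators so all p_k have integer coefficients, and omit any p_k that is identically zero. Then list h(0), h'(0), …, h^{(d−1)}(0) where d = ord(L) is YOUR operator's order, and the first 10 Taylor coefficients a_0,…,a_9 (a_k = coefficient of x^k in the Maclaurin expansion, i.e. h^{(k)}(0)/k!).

L = (42 + 12·x + 6·x^2) + (6 + 18·x + 18·x^2 + 6·x^3)·Dx + (1 + 4·x + 6·x^2 + 4·x^3 + x^4)·Dx^2  (order 2).
h: a_k = 12, -24, -180, 816, -1452, 360, 26772/5, -90336/5, 252828/7, -344280/7, …
ICs: h(0) = 12, h′(0) = -24.

f: a_k = 0, 6, 0, -9, 0, 81/20, 0, -243/280, 0, 243/2240, …
L₀ from L_f via x↦r, Dx↦r'^{-1}Dx.
Derive L from L₀ (diff closure).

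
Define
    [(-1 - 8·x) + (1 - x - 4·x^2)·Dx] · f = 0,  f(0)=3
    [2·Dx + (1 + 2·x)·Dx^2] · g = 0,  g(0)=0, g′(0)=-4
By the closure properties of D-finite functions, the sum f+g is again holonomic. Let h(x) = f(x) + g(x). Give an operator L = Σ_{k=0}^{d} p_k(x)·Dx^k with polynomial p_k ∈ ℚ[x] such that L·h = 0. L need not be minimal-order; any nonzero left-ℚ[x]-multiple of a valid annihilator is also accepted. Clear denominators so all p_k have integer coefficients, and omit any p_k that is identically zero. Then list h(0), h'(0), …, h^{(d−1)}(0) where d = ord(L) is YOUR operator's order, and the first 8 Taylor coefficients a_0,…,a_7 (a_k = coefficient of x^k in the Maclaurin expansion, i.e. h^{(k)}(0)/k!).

f: a_k = 3, 3, 15, 27, 87, 195, 543, 1323, …
g: a_k = 0, -4, 4, -16/3, 8, -64/5, 64/3, -256/7, …
f+g: L₀ = lclm(L_f,L_g), ord ≤ 1+2.
L = (94 + 644·x + 1664·x^2 + 1920·x^3 + 1536·x^4)·Dx + (23 + 324·x + 1448·x^2 + 3072·x^3 + 3904·x^4 + 2560·x^5)·Dx^2 + (-6 - 35·x - 53·x^2 + 98·x^3 + 528·x^4 + 864·x^5 + 512·x^6)·Dx^3  (order 3).
h: a_k = 3, -1, 19, 65/3, 95, 911/5, 1693/3, 9005/7, …
ICs: h(0) = 3, h′(0) = -1, h′′(0) = 38.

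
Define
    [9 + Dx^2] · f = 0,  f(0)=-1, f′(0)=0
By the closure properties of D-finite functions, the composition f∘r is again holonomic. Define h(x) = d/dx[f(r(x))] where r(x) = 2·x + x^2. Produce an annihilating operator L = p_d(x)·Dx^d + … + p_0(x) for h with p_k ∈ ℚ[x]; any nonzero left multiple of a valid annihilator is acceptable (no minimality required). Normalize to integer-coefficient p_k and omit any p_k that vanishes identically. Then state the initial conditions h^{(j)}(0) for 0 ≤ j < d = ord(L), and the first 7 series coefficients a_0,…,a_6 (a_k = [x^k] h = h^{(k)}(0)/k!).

f: a_k = -1, 0, 9/2, 0, -27/8, 0, 81/80, …
L₀ from L_f via x↦r, Dx↦r'^{-1}Dx.
h=h₀': d/dx-closure on L₀ ⇒ L.
L = (39 + 144·x + 216·x^2 + 144·x^3 + 36·x^4) + (-3 - 3·x)·Dx + (1 + 2·x + x^2)·Dx^2  (order 2).
h: a_k = 0, 36, 54, -198, -540, -486/5, 5859/5, …
ICs: h(0) = 0, h′(0) = 36.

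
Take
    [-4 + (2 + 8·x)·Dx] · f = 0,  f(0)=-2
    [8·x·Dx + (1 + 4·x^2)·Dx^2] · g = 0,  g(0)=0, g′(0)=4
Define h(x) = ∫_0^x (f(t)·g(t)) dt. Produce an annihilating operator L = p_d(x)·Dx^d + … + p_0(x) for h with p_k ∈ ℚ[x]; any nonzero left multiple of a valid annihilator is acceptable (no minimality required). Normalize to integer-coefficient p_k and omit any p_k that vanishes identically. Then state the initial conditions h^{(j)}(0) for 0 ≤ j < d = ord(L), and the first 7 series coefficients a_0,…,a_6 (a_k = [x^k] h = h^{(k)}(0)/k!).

L = (12 - 16·x - 16·x^2)·Dx + (-4 - 8·x + 48·x^2 + 64·x^3)·Dx^2 + (1 + 8·x + 20·x^2 + 32·x^3 + 64·x^4)·Dx^3  (order 3).
h: a_k = 0, 0, -4, -16/3, 20/3, -32/15, 248/45, …
ICs: h(0) = 0, h′(0) = 0, h′′(0) = -8.

f: a_k = -2, -4, 4, -8, 20, -56, 168, …
g: a_k = 0, 4, 0, -16/3, 0, 64/5, 0, …
h₀=f·g: eliminate ⇒ L₀, order ≤ 1·2.
h=∫₀ˣh₀: take L = L₀·Dx.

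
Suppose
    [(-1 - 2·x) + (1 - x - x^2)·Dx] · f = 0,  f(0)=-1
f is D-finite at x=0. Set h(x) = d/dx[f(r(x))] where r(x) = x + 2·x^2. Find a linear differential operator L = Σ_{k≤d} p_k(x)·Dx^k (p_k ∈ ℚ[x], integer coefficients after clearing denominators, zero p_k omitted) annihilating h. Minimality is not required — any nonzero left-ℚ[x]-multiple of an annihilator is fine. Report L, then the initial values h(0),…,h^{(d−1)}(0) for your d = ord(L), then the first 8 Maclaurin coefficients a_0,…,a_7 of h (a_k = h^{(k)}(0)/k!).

f: a_k = -1, -1, -2, -3, -5, -8, -13, -21, …
f∘r: x↦r, Dx↦Dx/r' in L_f ⇒ L₀.
h₀' ⇒ L via d/dx closure of L₀.
L = (8 + 42·x + 126·x^2 + 208·x^3 + 408·x^4 + 480·x^5 + 320·x^6) + (-1 - 5·x - 3·x^2 + 18·x^3 + 80·x^4 + 120·x^5 + 112·x^6 + 64·x^7)·Dx  (order 1).
h: a_k = -1, -8, -33, -124, -420, -1422, -4599, -14624, …
ICs: h(0) = -1.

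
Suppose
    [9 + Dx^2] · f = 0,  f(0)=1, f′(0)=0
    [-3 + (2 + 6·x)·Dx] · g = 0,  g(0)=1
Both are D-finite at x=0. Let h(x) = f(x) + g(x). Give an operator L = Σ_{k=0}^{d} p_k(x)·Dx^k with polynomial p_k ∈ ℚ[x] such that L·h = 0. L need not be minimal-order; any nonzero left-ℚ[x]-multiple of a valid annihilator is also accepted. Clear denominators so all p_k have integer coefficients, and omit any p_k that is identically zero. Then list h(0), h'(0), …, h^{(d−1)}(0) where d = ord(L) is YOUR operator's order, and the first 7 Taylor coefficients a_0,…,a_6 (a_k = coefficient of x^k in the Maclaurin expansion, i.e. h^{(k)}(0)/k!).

f: a_k = 1, 0, -9/2, 0, 27/8, 0, -81/80, …
g: a_k = 1, 3/2, -9/8, 27/16, -405/128, 1701/256, -15309/1024, …
h₀=f+g: left-lcm gives L₀, ord ≤ 3.
L = (-63 - 216·x - 324·x^2) + (18 + 198·x + 648·x^2 + 648·x^3)·Dx + (-7 - 24·x - 36·x^2)·Dx^2 + (2 + 22·x + 72·x^2 + 72·x^3)·Dx^3  (order 3).
h: a_k = 2, 3/2, -45/8, 27/16, 27/128, 1701/256, -81729/5120, …
ICs: h(0) = 2, h′(0) = 3/2, h′′(0) = -45/4.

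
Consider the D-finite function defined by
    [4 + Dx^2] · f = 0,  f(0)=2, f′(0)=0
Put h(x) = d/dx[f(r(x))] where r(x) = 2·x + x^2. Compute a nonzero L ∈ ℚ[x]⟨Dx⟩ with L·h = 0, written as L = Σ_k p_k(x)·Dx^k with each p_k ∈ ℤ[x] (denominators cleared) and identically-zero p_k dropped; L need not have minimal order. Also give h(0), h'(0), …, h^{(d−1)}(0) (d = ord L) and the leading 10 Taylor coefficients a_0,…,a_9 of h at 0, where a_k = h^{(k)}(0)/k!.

f: a_k = 2, 0, -4, 0, 4/3, 0, -8/45, 0, 4/315, 0, …
Substitute x→r, Dx→(1/r')Dx; clear ⇒ L₀.
Derive L from L₀ (diff closure).
L = (19 + 64·x + 96·x^2 + 64·x^3 + 16·x^4) + (-3 - 3·x)·Dx + (1 + 2·x + x^2)·Dx^2  (order 2).
h: a_k = 0, -32, -48, 208/3, 640/3, 1856/15, -2464/15, -95968/315, -4864/35, 326336/2835, …
ICs: h(0) = 0, h′(0) = -32.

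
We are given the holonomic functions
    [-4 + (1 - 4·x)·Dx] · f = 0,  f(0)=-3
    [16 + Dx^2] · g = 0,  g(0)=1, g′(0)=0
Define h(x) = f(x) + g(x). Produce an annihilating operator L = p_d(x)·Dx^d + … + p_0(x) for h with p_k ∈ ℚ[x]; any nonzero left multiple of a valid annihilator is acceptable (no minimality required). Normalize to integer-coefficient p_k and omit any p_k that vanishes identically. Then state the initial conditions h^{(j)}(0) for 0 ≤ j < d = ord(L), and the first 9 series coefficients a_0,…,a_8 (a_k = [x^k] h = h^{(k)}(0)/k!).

L = (448 - 512·x + 1024·x^2) + (-48 + 320·x - 768·x^2 + 1024·x^3)·Dx + (28 - 32·x + 64·x^2)·Dx^2 + (-3 + 20·x - 48·x^2 + 64·x^3)·Dx^3  (order 3).
h: a_k = -2, -12, -56, -192, -2272/3, -3072, -553216/45, -49152, -61931008/315, …
ICs: h(0) = -2, h′(0) = -12, h′′(0) = -112.

f: a_k = -3, -12, -48, -192, -768, -3072, -12288, -49152, -196608, …
g: a_k = 1, 0, -8, 0, 32/3, 0, -256/45, 0, 512/315, …
h₀=f+g: left-lcm gives L₀, ord ≤ 3.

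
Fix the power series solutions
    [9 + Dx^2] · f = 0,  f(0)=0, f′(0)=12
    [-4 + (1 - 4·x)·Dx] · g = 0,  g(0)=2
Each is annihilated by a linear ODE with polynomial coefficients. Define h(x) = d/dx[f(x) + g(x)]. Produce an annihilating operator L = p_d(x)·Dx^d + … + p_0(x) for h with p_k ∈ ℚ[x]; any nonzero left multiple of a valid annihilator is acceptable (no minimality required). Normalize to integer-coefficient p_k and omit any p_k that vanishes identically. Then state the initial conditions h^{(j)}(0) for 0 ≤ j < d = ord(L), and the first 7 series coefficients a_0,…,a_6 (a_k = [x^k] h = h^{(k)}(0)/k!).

f: a_k = 0, 12, 0, -18, 0, 81/10, 0, …
g: a_k = 2, 8, 32, 128, 512, 2048, 8192, …
Sum ⇒ L₀ = lclm(L_f,L_g) in ℚ(x)⟨Dx⟩.
h=h₀': d/dx-closure on L₀ ⇒ L.
L = (4824 - 1728·x + 3456·x^2) + (-315 + 1476·x - 1296·x^2 + 1728·x^3)·Dx + (536 - 192·x + 384·x^2)·Dx^2 + (-35 + 164·x - 144·x^2 + 192·x^3)·Dx^3  (order 3).
h: a_k = 20, 64, 330, 2048, 20561/2, 49152, 4587277/20, …
ICs: h(0) = 20, h′(0) = 64, h′′(0) = 660.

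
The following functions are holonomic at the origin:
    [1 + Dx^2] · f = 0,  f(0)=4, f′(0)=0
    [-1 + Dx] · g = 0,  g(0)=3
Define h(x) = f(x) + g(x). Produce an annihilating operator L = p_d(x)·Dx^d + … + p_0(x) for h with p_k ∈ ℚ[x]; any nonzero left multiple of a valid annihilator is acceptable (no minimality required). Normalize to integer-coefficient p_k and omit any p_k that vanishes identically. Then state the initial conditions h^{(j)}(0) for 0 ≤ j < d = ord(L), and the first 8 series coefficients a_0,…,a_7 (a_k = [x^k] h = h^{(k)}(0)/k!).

f: a_k = 4, 0, -2, 0, 1/6, 0, -1/180, 0, …
g: a_k = 3, 3, 3/2, 1/2, 1/8, 1/40, 1/240, 1/1680, …
L₀ := lclm(L_f,L_g); ord L₀ ≤ 2+1.
L = -1 + Dx - Dx^2 + Dx^3  (order 3).
h: a_k = 7, 3, -1/2, 1/2, 7/24, 1/40, -1/720, 1/1680, …
ICs: h(0) = 7, h′(0) = 3, h′′(0) = -1.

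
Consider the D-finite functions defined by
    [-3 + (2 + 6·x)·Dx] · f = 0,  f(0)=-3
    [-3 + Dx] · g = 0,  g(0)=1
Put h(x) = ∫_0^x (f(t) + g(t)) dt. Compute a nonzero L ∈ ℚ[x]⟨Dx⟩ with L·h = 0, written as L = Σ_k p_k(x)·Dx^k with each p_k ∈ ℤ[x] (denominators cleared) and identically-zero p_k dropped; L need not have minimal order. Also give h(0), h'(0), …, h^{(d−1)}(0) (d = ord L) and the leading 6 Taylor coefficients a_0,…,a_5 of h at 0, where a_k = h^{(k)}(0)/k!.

L = (27 + 54·x)·Dx + (-15 - 72·x - 108·x^2)·Dx^2 + (2 + 18·x + 36·x^2)·Dx^3  (order 3).
h: a_k = 0, -2, -3/4, 21/8, -9/64, 1647/640, …
ICs: h(0) = 0, h′(0) = -2, h′′(0) = -3/2.

f: a_k = -3, -9/2, 27/8, -81/16, 1215/128, -5103/256, …
g: a_k = 1, 3, 9/2, 9/2, 27/8, 81/40, …
L₀ := lclm(L_f,L_g); ord L₀ ≤ 1+1.
∫: right-multiply L₀ by Dx.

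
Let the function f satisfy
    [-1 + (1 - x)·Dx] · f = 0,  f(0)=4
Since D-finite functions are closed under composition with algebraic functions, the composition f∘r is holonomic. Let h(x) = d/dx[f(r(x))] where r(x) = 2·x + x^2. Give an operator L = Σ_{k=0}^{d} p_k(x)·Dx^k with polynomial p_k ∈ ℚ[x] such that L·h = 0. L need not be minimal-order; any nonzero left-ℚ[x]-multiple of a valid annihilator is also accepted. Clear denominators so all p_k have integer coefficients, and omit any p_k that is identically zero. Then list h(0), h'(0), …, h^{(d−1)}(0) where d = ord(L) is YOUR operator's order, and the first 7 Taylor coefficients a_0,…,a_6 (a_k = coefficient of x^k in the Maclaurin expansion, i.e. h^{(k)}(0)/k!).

f: a_k = 4, 4, 4, 4, 4, 4, 4, …
Change of var in L_f (x↦r) gives L₀.
h₀' ⇒ L via d/dx closure of L₀.
L = (5 + 6·x + 3·x^2) + (-1 + x + 3·x^2 + x^3)·Dx  (order 1).
h: a_k = 8, 40, 144, 464, 1400, 4056, 11424, …
ICs: h(0) = 8.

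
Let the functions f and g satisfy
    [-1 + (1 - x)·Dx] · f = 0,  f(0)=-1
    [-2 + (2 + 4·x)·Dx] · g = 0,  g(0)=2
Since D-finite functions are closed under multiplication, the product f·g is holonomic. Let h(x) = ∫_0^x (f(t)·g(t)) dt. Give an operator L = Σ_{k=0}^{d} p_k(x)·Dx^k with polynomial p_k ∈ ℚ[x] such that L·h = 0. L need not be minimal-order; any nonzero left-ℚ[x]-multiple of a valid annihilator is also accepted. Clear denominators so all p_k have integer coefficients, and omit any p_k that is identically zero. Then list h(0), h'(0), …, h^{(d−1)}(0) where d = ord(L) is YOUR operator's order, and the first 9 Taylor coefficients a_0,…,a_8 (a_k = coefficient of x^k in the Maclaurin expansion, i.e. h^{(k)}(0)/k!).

L = (2 + x)·Dx + (-1 - x + 2·x^2)·Dx^2  (order 2).
h: a_k = 0, -2, -2, -1, -1, -11/20, -3/4, -15/56, -3/4, …
ICs: h(0) = 0, h′(0) = -2.

f: a_k = -1, -1, -1, -1, -1, -1, -1, -1, -1, …
g: a_k = 2, 2, -1, 1, -5/4, 7/4, -21/8, 33/8, -429/64, …
Product ⇒ symmetric product L₀, ord ≤ 1.
∫: right-multiply L₀ by Dx.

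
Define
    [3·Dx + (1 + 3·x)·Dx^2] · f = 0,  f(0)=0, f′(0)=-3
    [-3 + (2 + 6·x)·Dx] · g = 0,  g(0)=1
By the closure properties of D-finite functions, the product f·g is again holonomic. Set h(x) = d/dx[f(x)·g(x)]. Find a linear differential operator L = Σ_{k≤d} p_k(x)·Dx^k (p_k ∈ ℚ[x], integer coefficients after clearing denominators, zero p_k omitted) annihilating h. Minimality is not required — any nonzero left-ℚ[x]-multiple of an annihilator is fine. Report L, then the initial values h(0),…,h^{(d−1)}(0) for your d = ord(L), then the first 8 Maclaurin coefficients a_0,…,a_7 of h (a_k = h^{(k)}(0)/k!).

L = 9 + (24 + 72·x)·Dx + (4 + 24·x + 36·x^2)·Dx^2  (order 2).
h: a_k = -3, 0, 27/8, -27/2, 5751/128, -22599/160, 2218347/5120, -5880843/4480, …
ICs: h(0) = -3, h′(0) = 0.

f: a_k = 0, -3, 9/2, -9, 81/4, -243/5, 243/2, -2187/7, …
g: a_k = 1, 3/2, -9/8, 27/16, -405/128, 1701/256, -15309/1024, 72171/2048, …
f·g: L₀ = L_f ⊗_s L_g, ord ≤ 2·1.
h₀' ⇒ L via d/dx closure of L₀.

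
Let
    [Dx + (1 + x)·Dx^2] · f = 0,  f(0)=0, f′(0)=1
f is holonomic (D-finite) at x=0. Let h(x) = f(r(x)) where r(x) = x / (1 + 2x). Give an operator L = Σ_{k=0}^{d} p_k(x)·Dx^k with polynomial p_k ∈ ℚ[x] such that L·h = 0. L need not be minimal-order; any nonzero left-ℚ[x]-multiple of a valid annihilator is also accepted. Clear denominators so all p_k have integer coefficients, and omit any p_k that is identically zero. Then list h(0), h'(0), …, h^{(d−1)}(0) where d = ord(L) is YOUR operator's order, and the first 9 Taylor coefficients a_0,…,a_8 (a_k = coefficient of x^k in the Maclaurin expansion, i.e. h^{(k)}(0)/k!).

f: a_k = 0, 1, -1/2, 1/3, -1/4, 1/5, -1/6, 1/7, -1/8, …
h₀=f(r): pull back L_f along r ⇒ L₀.
L = (5 + 12·x)·Dx + (1 + 5·x + 6·x^2)·Dx^2  (order 2).
h: a_k = 0, 1, -5/2, 19/3, -65/4, 211/5, -665/6, 2059/7, -6305/8, …
ICs: h(0) = 0, h′(0) = 1.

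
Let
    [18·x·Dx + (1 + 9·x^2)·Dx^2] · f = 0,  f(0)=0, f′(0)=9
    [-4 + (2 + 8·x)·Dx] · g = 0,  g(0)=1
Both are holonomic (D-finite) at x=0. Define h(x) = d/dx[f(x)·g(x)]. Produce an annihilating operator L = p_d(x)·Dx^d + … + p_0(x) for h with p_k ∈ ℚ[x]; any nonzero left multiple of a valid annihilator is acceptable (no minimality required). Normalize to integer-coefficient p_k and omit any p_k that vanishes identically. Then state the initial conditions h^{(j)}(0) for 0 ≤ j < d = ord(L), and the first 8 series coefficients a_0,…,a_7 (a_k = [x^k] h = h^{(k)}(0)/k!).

L = (2 + 120·x + 150·x^2 - 648·x^3 - 324·x^4) + (7 + 70·x + 279·x^2 - 42·x^3 - 2268·x^4 - 1296·x^5)·Dx + (1 + 5·x - 2·x^2 - 27·x^3 - 147·x^4 - 648·x^5 - 432·x^6)·Dx^2  (order 2).
h: a_k = 9, 36, -135, -72, 549, 13068/5, -60021/5, 92016/35, …
ICs: h(0) = 9, h′(0) = 36.

f: a_k = 0, 9, 0, -27, 0, 729/5, 0, -6561/7, …
g: a_k = 1, 2, -2, 4, -10, 28, -84, 264, …
h₀=f·g: eliminate ⇒ L₀, order ≤ 2·1.
Derive L from L₀ (diff closure).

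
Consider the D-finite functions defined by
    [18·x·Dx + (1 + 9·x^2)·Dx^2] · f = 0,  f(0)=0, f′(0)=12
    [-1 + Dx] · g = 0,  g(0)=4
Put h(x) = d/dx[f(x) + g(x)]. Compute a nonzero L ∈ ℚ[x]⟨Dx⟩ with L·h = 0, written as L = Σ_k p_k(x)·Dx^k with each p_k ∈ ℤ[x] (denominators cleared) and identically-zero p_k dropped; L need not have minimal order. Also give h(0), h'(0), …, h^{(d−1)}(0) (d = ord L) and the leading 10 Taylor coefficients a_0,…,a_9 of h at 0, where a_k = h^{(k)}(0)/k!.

L = (18 - 18·x - 486·x^2 - 162·x^3) + (-19 + 468·x^2 - 81·x^4)·Dx + (1 + 18·x + 18·x^2 + 162·x^3 + 81·x^4)·Dx^2  (order 2).
h: a_k = 16, 4, -106, 2/3, 5833/6, 1/30, -1574639/180, 1/1260, 793618561/10080, 1/90720, …
ICs: h(0) = 16, h′(0) = 4.

f: a_k = 0, 12, 0, -36, 0, 972/5, 0, -8748/7, 0, 8748, …
g: a_k = 4, 4, 2, 2/3, 1/6, 1/30, 1/180, 1/1260, 1/10080, 1/90720, …
Sum ⇒ L₀ = lclm(L_f,L_g) in ℚ(x)⟨Dx⟩.
h₀' ⇒ L via d/dx closure of L₀.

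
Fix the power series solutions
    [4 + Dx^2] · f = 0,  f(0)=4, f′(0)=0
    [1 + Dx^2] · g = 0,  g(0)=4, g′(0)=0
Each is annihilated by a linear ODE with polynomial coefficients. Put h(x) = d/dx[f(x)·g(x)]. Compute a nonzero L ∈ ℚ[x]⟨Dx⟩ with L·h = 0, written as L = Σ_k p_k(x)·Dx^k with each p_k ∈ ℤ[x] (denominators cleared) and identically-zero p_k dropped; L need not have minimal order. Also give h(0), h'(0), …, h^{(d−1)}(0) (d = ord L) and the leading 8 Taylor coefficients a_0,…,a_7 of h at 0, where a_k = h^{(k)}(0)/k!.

f: a_k = 4, 0, -8, 0, 8/3, 0, -16/45, 0, …
g: a_k = 4, 0, -2, 0, 1/6, 0, -1/180, 0, …
f·g: L₀ = L_f ⊗_s L_g, ord ≤ 2·2.
h₀' ⇒ L via d/dx closure of L₀.
L = 9 + 10·Dx^2 + Dx^4  (order 4).
h: a_k = 0, -80, 0, 328/3, 0, -146/3, 0, 3281/315, …
ICs: h(0) = 0, h′(0) = -80, h′′(0) = 0, h′′′(0) = 656.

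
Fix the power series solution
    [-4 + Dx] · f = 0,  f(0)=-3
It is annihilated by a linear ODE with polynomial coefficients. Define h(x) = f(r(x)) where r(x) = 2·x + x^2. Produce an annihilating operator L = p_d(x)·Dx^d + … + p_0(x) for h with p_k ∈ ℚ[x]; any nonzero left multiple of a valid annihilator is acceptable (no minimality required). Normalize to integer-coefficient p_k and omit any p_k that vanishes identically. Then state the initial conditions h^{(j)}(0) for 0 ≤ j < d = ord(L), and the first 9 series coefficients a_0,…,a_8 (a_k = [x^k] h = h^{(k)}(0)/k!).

L = (-8 - 8·x) + Dx  (order 1).
h: a_k = -3, -24, -108, -352, -920, -10176/5, -59104/15, -717056/105, -376928/35, …
ICs: h(0) = -3.

f: a_k = -3, -12, -24, -32, -32, -128/5, -256/15, -1024/105, -512/105, …
f∘r: x↦r, Dx↦Dx/r' in L_f ⇒ L₀.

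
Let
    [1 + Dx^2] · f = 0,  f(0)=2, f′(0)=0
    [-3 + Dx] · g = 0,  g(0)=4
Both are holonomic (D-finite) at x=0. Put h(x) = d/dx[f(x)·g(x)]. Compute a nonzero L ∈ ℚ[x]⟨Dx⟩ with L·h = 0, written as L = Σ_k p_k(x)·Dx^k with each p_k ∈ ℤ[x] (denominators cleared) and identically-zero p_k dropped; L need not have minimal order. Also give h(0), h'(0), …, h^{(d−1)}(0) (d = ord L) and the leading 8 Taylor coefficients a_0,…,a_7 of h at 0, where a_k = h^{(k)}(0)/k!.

L = 10 - 6·Dx + Dx^2  (order 2).
h: a_k = 24, 64, 72, 112/3, -4, -352/15, -332/15, -4216/315, …
ICs: h(0) = 24, h′(0) = 64.

f: a_k = 2, 0, -1, 0, 1/12, 0, -1/360, 0, …
g: a_k = 4, 12, 18, 18, 27/2, 81/10, 81/20, 243/140, …
L₀ := L_f ⊗_s L_g (sym. prod.), ord ≤ 2.
h=h₀': d/dx-closure on L₀ ⇒ L.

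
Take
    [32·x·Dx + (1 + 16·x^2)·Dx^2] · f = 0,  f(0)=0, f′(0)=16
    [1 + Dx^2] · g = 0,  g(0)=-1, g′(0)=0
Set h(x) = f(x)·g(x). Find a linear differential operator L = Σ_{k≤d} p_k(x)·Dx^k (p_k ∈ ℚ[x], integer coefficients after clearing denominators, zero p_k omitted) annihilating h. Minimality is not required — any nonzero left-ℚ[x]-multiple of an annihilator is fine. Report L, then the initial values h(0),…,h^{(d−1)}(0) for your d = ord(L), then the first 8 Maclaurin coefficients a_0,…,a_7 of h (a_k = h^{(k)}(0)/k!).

L = (1105 + 51776·x^2 + 22016·x^4 + 16384·x^6 + 65536·x^8) + (2112·x + 35840·x^3 + 49152·x^5 + 262144·x^7)·Dx + (1122 + 52352·x^2 + 27648·x^4 + 32768·x^6 + 131072·x^8)·Dx^2 + (2112·x + 35840·x^3 + 49152·x^5 + 262144·x^7)·Dx^3 + (17 + 576·x^2 + 5632·x^4 + 16384·x^6 + 65536·x^8)·Dx^4  (order 4).
h: a_k = 0, -16, 0, 280/3, 0, -12938/15, 0, 3079271/315, …
ICs: h(0) = 0, h′(0) = -16, h′′(0) = 0, h′′′(0) = 560.

f: a_k = 0, 16, 0, -256/3, 0, 4096/5, 0, -65536/7, …
g: a_k = -1, 0, 1/2, 0, -1/24, 0, 1/720, 0, …
Sym-product of L_f,L_g gives L₀ (≤ ord 4).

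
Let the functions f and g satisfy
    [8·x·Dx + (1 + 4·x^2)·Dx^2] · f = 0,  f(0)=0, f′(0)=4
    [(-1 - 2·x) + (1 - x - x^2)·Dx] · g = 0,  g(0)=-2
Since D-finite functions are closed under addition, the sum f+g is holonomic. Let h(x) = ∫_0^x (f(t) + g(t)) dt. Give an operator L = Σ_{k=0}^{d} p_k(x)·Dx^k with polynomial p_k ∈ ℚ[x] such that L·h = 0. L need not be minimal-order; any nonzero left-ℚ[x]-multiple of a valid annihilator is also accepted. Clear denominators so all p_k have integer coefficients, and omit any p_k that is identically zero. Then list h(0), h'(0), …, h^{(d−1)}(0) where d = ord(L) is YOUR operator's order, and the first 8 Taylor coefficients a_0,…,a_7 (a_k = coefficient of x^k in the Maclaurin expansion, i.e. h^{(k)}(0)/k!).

L = (16 - 64·x - 400·x^2 - 576·x^3 - 696·x^4 - 96·x^6)·Dx^2 + (-13 - 24·x - 22·x^2 - 204·x^3 - 548·x^4 - 488·x^5 - 48·x^6 - 96·x^7)·Dx^3 + (2 + 5·x + 14·x^2 - 2·x^3 + 13·x^4 - 92·x^5 - 48·x^6 - 16·x^7 - 16·x^8)·Dx^4  (order 4).
h: a_k = 0, -2, 1, -4/3, -17/6, -2, -8/15, -26/7, …
ICs: h(0) = 0, h′(0) = -2, h′′(0) = 2, h′′′(0) = -8.

f: a_k = 0, 4, 0, -16/3, 0, 64/5, 0, -256/7, …
g: a_k = -2, -2, -4, -6, -10, -16, -26, -42, …
L₀ := lclm(L_f,L_g); ord L₀ ≤ 2+1.
Integrate: L := L₀·Dx.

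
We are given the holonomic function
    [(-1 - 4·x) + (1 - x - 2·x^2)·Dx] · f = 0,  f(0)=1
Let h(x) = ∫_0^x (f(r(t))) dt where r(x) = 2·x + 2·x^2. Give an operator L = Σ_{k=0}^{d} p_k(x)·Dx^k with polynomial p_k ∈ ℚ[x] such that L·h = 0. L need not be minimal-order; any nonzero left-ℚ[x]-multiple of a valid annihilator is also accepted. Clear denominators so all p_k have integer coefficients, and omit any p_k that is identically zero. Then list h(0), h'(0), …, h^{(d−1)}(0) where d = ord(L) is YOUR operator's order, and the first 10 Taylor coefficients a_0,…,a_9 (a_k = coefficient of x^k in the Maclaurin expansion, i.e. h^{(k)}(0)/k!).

f: a_k = 1, 1, 3, 5, 11, 21, 43, 85, 171, 341, …
Substitute x→r, Dx→(1/r')Dx; clear ⇒ L₀.
h=∫h₀ ⇒ L = L₀·Dx.
L = (2 + 20·x + 48·x^2 + 32·x^3)·Dx + (-1 + 2·x + 10·x^2 + 16·x^3 + 8·x^4)·Dx^2  (order 2).
h: a_k = 0, 1, 1, 14/3, 16, 308/5, 748/3, 7208/7, 4352, 168112/9, …
ICs: h(0) = 0, h′(0) = 1.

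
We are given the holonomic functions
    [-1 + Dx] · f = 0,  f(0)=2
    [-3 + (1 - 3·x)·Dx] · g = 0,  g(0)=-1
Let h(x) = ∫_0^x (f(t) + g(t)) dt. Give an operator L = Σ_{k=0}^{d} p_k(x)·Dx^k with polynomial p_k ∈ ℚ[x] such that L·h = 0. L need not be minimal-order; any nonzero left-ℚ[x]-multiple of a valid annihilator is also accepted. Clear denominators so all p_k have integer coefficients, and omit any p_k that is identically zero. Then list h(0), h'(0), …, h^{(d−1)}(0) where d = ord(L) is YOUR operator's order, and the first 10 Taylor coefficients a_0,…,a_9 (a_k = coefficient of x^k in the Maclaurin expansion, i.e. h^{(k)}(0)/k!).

L = (15 + 9·x)·Dx + (-17 - 6·x + 9·x^2)·Dx^2 + (2 - 3·x - 9·x^2)·Dx^3  (order 3).
h: a_k = 0, 1, -1/2, -8/3, -20/3, -971/60, -14579/360, -262439/2520, -5511239/20160, -132269759/181440, …
ICs: h(0) = 0, h′(0) = 1, h′′(0) = -1.

f: a_k = 2, 2, 1, 1/3, 1/12, 1/60, 1/360, 1/2520, 1/20160, 1/181440, …
g: a_k = -1, -3, -9, -27, -81, -243, -729, -2187, -6561, -19683, …
L₀ := lclm(L_f,L_g); ord L₀ ≤ 1+1.
∫: right-multiply L₀ by Dx.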